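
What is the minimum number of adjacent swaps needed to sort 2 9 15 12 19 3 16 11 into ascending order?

Minimum adjacent swaps = number of inversions (each swap of adjacent out-of-order elements removes one inversion and no swap can remove more).
Count inversions — for each element, later elements that are smaller:
2: none → 0
9: 3 → 1
15: 12, 3, 11 → 3
12: 3, 11 → 2
19: 3, 16, 11 → 3
3: none → 0
16: 11 → 1
11: none → 0
Total inversions: 0 + 1 + 3 + 2 + 3 + 0 + 1 + 0 = 10

10 adjacent swaps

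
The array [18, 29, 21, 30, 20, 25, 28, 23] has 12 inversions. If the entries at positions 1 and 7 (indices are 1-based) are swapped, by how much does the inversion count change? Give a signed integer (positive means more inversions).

+7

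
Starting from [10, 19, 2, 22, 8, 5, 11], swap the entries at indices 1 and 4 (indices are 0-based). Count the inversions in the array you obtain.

There are 10 inversions.

Positions 1 and 4 hold 19 and 8; after swapping, the array is [10, 8, 2, 22, 19, 5, 11].
Element-by-element contributions:
10: 3
8: 2
2: 0
22: 3
19: 2
5: 0
11: 0
Sum: 3 + 2 + 0 + 3 + 2 + 0 + 0 = 10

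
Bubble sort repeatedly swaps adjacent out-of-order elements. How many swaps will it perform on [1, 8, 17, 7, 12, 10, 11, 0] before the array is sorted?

14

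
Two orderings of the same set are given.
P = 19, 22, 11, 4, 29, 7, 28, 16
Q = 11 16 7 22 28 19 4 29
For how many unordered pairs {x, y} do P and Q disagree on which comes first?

16

Assign each item its position (1..8) in the first ordering, then rewrite the second ordering as that position sequence:
positions: 19→1, 22→2, 11→3, 4→4, 29→5, 7→6, 28→7, 16→8
second ordering as positions: [3, 8, 6, 2, 7, 1, 4, 5]
Discordant pairs = inversions in this position sequence.
3: 2, 1 → 2
8: 6, 2, 7, 1, 4, 5 → 6
6: 2, 1, 4, 5 → 4
2: 1 → 1
7: 1, 4, 5 → 3
1: 0
4: 0
5: 0
Total: 2 + 6 + 4 + 1 + 3 + 0 + 0 + 0 = 16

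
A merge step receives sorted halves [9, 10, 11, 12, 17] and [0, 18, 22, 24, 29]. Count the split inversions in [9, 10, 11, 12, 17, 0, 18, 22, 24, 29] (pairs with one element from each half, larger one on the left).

Count, for every r in R, how many entries of L exceed r:
r = 0: 9, 10, 11, 12, 17 → 5
r = 18: none → 0
r = 22: none → 0
r = 24: none → 0
r = 29: none → 0
Cross-inversions: 5 + 0 + 0 + 0 + 0 = 5

5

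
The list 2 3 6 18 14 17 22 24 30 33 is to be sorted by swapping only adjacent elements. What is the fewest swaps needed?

Each adjacent swap fixes exactly one inversion, so the minimum swap count equals the number of inversions.
Count inversions — for each element, later elements that are smaller:
2: none → 0
3: none → 0
6: none → 0
18: 14, 17 → 2
14: none → 0
17: none → 0
22: none → 0
24: none → 0
30: none → 0
33: none → 0
Total inversions: 0 + 0 + 0 + 2 + 0 + 0 + 0 + 0 + 0 + 0 = 2

2 adjacent swaps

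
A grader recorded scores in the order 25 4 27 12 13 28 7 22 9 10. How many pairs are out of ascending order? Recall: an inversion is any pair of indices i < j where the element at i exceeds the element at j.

Element-by-element contributions:
25 → 4, 12, 13, 7, 22, 9, 10 → 7
4 → none → 0
27 → 12, 13, 7, 22, 9, 10 → 6
12 → 7, 9, 10 → 3
13 → 7, 9, 10 → 3
28 → 7, 22, 9, 10 → 4
7 → none → 0
22 → 9, 10 → 2
9 → none → 0
10 → none → 0
Sum: 7 + 0 + 6 + 3 + 3 + 4 + 0 + 2 + 0 + 0 = 25

Inversions: 25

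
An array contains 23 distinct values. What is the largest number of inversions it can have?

253

A reversed (strictly descending) arrangement makes every pair an inversion, giving C(23, 2) inversions.
C(23, 2) = 23·22/2 = 253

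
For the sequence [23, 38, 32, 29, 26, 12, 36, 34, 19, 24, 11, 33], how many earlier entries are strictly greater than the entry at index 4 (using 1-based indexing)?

2

The element at index 4 is 29.
Elements before it: 23, 38, 32
Those larger than 29: 38, 32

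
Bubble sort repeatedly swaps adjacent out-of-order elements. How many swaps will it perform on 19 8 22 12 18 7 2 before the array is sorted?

There are 16 adjacent swaps.

The minimum number of adjacent swaps to sort an array equals its inversion count, since every such swap removes exactly one inversion.
Count inversions — for each element, later elements that are smaller:
19: 8, 12, 18, 7, 2 → 5
8: 7, 2 → 2
22: 12, 18, 7, 2 → 4
12: 7, 2 → 2
18: 7, 2 → 2
7: 2 → 1
2: none → 0
Total inversions: 5 + 2 + 4 + 2 + 2 + 1 + 0 = 16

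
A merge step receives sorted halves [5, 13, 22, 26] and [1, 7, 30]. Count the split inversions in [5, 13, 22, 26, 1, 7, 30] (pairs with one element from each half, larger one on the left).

7

Take each right-half value and tally the left-half values above it:
r = 1: 5, 13, 22, 26 → 4
r = 7: 13, 22, 26 → 3
r = 30: none → 0
Cross-inversions: 4 + 3 + 0 = 7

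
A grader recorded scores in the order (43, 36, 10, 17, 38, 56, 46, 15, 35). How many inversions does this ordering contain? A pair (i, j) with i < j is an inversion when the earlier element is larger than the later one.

Sweep left to right; for each value list the smaller values that follow it:
43 → 36, 10, 17, 38, 15, 35 → 6
36 → 10, 17, 15, 35 → 4
10 → none → 0
17 → 15 → 1
38 → 15, 35 → 2
56 → 46, 15, 35 → 3
46 → 15, 35 → 2
15 → none → 0
35 → none → 0
Sum: 6 + 4 + 0 + 1 + 2 + 3 + 2 + 0 + 0 = 18

18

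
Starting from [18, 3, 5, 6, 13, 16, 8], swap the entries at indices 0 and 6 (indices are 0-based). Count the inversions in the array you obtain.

There are 3 inversions.

Positions 0 and 6 hold 18 and 8; after swapping, the array is [8, 3, 5, 6, 13, 16, 18].
For each element, count later entries that are smaller:
8 → 3, 5, 6 → 3
3 → none → 0
5 → none → 0
6 → none → 0
13 → none → 0
16 → none → 0
18 → none → 0
Sum: 3 + 0 + 0 + 0 + 0 + 0 + 0 = 3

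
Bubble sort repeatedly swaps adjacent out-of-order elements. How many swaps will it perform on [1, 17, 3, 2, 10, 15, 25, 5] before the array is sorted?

There are 9 adjacent swaps.

Minimum adjacent swaps = number of inversions (each swap of adjacent out-of-order elements removes one inversion and no swap can remove more).
Count inversions — for each element, later elements that are smaller:
1: none → 0
17: 3, 2, 10, 15, 5 → 5
3: 2 → 1
2: none → 0
10: 5 → 1
15: 5 → 1
25: 5 → 1
5: none → 0
Total inversions: 0 + 5 + 1 + 0 + 1 + 1 + 1 + 0 = 9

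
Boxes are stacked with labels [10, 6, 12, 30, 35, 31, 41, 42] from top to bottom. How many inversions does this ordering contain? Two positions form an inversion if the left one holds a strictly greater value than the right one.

2 inversions

Element-by-element contributions:
10: 1
6: 0
12: 0
30: 0
35: 1
31: 0
41: 0
42: 0
Sum: 1 + 0 + 0 + 0 + 1 + 0 + 0 + 0 = 2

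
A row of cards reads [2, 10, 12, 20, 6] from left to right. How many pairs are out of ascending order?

3 inversions

Listing every pair i<j with a[i]>a[j] (using 1-based positions):
(2,5): 10 > 6
(3,5): 12 > 6
(4,5): 20 > 6
That's 3 pairs.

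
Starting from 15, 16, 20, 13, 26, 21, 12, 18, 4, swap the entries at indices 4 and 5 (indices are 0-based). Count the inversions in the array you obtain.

Positions 4 and 5 hold 26 and 21; after swapping, the array is [15, 16, 20, 13, 21, 26, 12, 18, 4].
Sweep left to right; for each value list the smaller values that follow it:
15 → 13, 12, 4 → 3
16 → 13, 12, 4 → 3
20 → 13, 12, 18, 4 → 4
13 → 12, 4 → 2
21 → 12, 18, 4 → 3
26 → 12, 18, 4 → 3
12 → 4 → 1
18 → 4 → 1
4 → none → 0
Sum: 3 + 3 + 4 + 2 + 3 + 3 + 1 + 1 + 0 = 20

20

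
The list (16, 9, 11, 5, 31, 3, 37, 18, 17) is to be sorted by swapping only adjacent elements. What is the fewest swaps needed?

15 adjacent swaps

Each adjacent swap fixes exactly one inversion, so the minimum swap count equals the number of inversions.
Count inversions — for each element, later elements that are smaller:
16: 9, 11, 5, 3 → 4
9: 5, 3 → 2
11: 5, 3 → 2
5: 3 → 1
31: 3, 18, 17 → 3
3: none → 0
37: 18, 17 → 2
18: 17 → 1
17: none → 0
Total inversions: 4 + 2 + 2 + 1 + 3 + 0 + 2 + 1 + 0 = 15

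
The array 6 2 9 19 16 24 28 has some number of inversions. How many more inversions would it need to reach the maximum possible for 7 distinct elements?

Maximum inversions for 7 distinct elements is C(7, 2) = 7·6/2 = 21.
Current inversions — for each element, count later smaller elements:
6: 1
2: 0
9: 0
19: 1
16: 0
24: 0
28: 0
Current total: 1 + 0 + 0 + 1 + 0 + 0 + 0 = 2
Shortfall: 21 − 2 = 19

19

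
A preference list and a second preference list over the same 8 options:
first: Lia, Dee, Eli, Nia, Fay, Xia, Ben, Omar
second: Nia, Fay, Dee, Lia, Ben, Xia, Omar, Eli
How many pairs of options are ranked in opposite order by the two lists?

Assign each item its position (1..8) in the first ordering, then rewrite the second ordering as that position sequence:
positions: Lia→1, Dee→2, Eli→3, Nia→4, Fay→5, Xia→6, Ben→7, Omar→8
second ordering as positions: [4, 5, 2, 1, 7, 6, 8, 3]
Discordant pairs = inversions in this position sequence.
4: 2, 1, 3 → 3
5: 2, 1, 3 → 3
2: 1 → 1
1: 0
7: 6, 3 → 2
6: 3 → 1
8: 3 → 1
3: 0
Total: 3 + 3 + 1 + 0 + 2 + 1 + 1 + 0 = 11

There are 11 pairs.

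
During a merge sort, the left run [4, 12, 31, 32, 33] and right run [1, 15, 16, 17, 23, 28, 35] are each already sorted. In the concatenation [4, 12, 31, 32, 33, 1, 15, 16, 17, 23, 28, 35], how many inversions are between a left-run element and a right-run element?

Take each right-half value and tally the left-half values above it:
r = 1: 4, 12, 31, 32, 33 → 5
r = 15: 31, 32, 33 → 3
r = 16: 31, 32, 33 → 3
r = 17: 31, 32, 33 → 3
r = 23: 31, 32, 33 → 3
r = 28: 31, 32, 33 → 3
r = 35: none → 0
Cross-inversions: 5 + 3 + 3 + 3 + 3 + 3 + 0 = 20

20 split inversions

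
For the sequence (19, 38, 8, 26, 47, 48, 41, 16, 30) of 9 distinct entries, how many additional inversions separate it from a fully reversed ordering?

21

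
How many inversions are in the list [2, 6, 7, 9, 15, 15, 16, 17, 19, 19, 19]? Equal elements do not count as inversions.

0 inversions

Sweep left to right; for each value list the smaller values that follow it:
2 → none → 0
6 → none → 0
7 → none → 0
9 → none → 0
15 → none → 0
15 → none → 0
16 → none → 0
17 → none → 0
19 → none → 0
19 → none → 0
19 → none → 0
Sum: 0 + 0 + 0 + 0 + 0 + 0 + 0 + 0 + 0 + 0 + 0 = 0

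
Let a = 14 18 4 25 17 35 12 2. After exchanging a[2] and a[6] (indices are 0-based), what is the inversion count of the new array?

Inversions: 17

Positions 2 and 6 hold 4 and 12; after swapping, the array is [14, 18, 12, 25, 17, 35, 4, 2].
Element-by-element contributions:
14: 3
18: 4
12: 2
25: 3
17: 2
35: 2
4: 1
2: 0
Sum: 3 + 4 + 2 + 3 + 2 + 2 + 1 + 0 = 17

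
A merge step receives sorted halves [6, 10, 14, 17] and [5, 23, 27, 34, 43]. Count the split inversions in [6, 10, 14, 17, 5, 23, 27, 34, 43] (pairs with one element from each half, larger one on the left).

4

Count, for every r in R, how many entries of L exceed r:
r = 5: 6, 10, 14, 17 → 4
r = 23: none → 0
r = 27: none → 0
r = 34: none → 0
r = 43: none → 0
Cross-inversions: 4 + 0 + 0 + 0 + 0 = 4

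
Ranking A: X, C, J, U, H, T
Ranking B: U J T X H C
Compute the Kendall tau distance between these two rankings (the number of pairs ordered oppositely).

Assign each item its position (1..6) in the first ordering, then rewrite the second ordering as that position sequence:
positions: X→1, C→2, J→3, U→4, H→5, T→6
second ordering as positions: [4, 3, 6, 1, 5, 2]
Discordant pairs = inversions in this position sequence.
4: 3, 1, 2 → 3
3: 1, 2 → 2
6: 1, 5, 2 → 3
1: 0
5: 2 → 1
2: 0
Total: 3 + 2 + 3 + 0 + 1 + 0 = 9

Discordant pairs: 9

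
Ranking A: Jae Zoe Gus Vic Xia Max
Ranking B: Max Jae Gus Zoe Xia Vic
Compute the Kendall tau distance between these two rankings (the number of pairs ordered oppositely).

7

Assign each item its position (1..6) in the first ordering, then rewrite the second ordering as that position sequence:
positions: Jae→1, Zoe→2, Gus→3, Vic→4, Xia→5, Max→6
second ordering as positions: [6, 1, 3, 2, 5, 4]
Discordant pairs = inversions in this position sequence.
6: 1, 3, 2, 5, 4 → 5
1: 0
3: 2 → 1
2: 0
5: 4 → 1
4: 0
Total: 5 + 0 + 1 + 0 + 1 + 0 = 7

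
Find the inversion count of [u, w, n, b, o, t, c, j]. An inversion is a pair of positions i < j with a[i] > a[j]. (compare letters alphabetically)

For each element, count later entries that are smaller:
u → n, b, o, t, c, j → 6
w → n, b, o, t, c, j → 6
n → b, c, j → 3
b → none → 0
o → c, j → 2
t → c, j → 2
c → none → 0
j → none → 0
Sum: 6 + 6 + 3 + 0 + 2 + 2 + 0 + 0 = 19

19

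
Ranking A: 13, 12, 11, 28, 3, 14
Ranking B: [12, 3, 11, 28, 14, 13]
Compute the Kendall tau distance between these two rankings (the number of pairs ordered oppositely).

Assign each item its position (1..6) in the first ordering, then rewrite the second ordering as that position sequence:
positions: 13→1, 12→2, 11→3, 28→4, 3→5, 14→6
second ordering as positions: [2, 5, 3, 4, 6, 1]
Discordant pairs = inversions in this position sequence.
2: 1 → 1
5: 3, 4, 1 → 3
3: 1 → 1
4: 1 → 1
6: 1 → 1
1: 0
Total: 1 + 3 + 1 + 1 + 1 + 0 = 7

7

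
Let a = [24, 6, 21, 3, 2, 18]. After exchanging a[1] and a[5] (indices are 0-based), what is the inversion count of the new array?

12 inversions

Positions 1 and 5 hold 6 and 18; after swapping, the array is [24, 18, 21, 3, 2, 6].
Count, for each position, how many later elements it exceeds:
24: 5
18: 3
21: 3
3: 1
2: 0
6: 0
Sum: 5 + 3 + 3 + 1 + 0 + 0 = 12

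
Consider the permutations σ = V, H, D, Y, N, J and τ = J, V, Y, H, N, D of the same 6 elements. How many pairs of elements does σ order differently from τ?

Assign each item its position (1..6) in the first ordering, then rewrite the second ordering as that position sequence:
positions: V→1, H→2, D→3, Y→4, N→5, J→6
second ordering as positions: [6, 1, 4, 2, 5, 3]
Discordant pairs = inversions in this position sequence.
6: 1, 4, 2, 5, 3 → 5
1: 0
4: 2, 3 → 2
2: 0
5: 3 → 1
3: 0
Total: 5 + 0 + 2 + 0 + 1 + 0 = 8

8 discordant pairs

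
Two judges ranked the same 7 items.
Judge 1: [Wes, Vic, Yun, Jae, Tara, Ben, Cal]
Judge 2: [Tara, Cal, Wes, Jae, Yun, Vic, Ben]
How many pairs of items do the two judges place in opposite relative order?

Assign each item its position (1..7) in the first ordering, then rewrite the second ordering as that position sequence:
positions: Wes→1, Vic→2, Yun→3, Jae→4, Tara→5, Ben→6, Cal→7
second ordering as positions: [5, 7, 1, 4, 3, 2, 6]
Discordant pairs = inversions in this position sequence.
5: 1, 4, 3, 2 → 4
7: 1, 4, 3, 2, 6 → 5
1: 0
4: 3, 2 → 2
3: 2 → 1
2: 0
6: 0
Total: 4 + 5 + 0 + 2 + 1 + 0 + 0 = 12

12 discordant pairs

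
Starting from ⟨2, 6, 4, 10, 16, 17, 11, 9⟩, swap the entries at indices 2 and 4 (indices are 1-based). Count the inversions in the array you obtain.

Positions 2 and 4 hold 6 and 10; after swapping, the array is [2, 10, 4, 6, 16, 17, 11, 9].
Element-by-element contributions:
2 → none → 0
10 → 4, 6, 9 → 3
4 → none → 0
6 → none → 0
16 → 11, 9 → 2
17 → 11, 9 → 2
11 → 9 → 1
9 → none → 0
Sum: 0 + 3 + 0 + 0 + 2 + 2 + 1 + 0 = 8

8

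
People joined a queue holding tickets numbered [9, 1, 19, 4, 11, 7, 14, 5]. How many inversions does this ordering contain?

Element-by-element contributions:
9 → 1, 4, 7, 5 → 4
1 → none → 0
19 → 4, 11, 7, 14, 5 → 5
4 → none → 0
11 → 7, 5 → 2
7 → 5 → 1
14 → 5 → 1
5 → none → 0
Sum: 4 + 0 + 5 + 0 + 2 + 1 + 1 + 0 = 13

Inversions: 13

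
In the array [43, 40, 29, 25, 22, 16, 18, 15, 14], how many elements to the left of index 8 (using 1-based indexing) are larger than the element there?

7

The element at index 8 is 15.
Elements before it: 43, 40, 29, 25, 22, 16, 18
Those larger than 15: 43, 40, 29, 25, 22, 16, 18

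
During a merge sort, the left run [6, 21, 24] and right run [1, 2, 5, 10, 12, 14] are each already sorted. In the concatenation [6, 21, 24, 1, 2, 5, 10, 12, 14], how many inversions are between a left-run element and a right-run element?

15 cross-inversions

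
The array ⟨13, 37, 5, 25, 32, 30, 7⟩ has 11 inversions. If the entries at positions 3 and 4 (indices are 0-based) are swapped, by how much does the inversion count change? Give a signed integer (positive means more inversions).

+1

Positions 3 and 4 hold 25 and 32; after swapping, the array is [13, 37, 5, 32, 25, 30, 7].
Sweep left to right; for each value list the smaller values that follow it:
13: 2
37: 5
5: 0
32: 3
25: 1
30: 1
7: 0
Sum: 2 + 5 + 0 + 3 + 1 + 1 + 0 = 12
Change: 12 − 11 = +1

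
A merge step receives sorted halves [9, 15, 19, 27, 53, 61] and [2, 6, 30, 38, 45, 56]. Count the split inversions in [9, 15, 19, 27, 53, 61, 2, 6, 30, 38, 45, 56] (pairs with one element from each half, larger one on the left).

19 split inversions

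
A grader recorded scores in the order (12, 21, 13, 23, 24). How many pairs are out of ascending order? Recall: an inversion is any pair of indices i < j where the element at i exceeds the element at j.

Listing every pair i<j with a[i]>a[j] (using 1-based positions):
(2,3): 21 > 13
That's 1 pair.

1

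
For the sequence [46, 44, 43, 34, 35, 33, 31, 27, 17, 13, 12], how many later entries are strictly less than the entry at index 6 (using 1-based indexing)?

5

The element at index 6 is 33.
Elements after it: 31, 27, 17, 13, 12
Those smaller than 33: 31, 27, 17, 13, 12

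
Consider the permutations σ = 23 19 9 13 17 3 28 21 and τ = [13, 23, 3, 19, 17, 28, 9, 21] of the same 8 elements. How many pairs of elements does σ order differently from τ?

8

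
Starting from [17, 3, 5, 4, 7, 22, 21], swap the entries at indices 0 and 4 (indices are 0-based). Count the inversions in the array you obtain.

5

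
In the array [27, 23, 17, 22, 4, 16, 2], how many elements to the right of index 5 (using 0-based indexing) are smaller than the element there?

The element at index 5 is 16.
Elements after it: 2
Those smaller than 16: 2

1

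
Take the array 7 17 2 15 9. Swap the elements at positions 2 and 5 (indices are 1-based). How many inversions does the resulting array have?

2 inversions

Positions 2 and 5 hold 17 and 9; after swapping, the array is [7, 9, 2, 15, 17].
For each element, count later entries that are smaller:
7: 1
9: 1
2: 0
15: 0
17: 0
Sum: 1 + 1 + 0 + 0 + 0 = 2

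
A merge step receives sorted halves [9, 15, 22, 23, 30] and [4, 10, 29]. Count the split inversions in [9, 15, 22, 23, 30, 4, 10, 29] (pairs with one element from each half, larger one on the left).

10

Take each right-half value and tally the left-half values above it:
r = 4: 9, 15, 22, 23, 30 → 5
r = 10: 15, 22, 23, 30 → 4
r = 29: 30 → 1
Cross-inversions: 5 + 4 + 1 = 10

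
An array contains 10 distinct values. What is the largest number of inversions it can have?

45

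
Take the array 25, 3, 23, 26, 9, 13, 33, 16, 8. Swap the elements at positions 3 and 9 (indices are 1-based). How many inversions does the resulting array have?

Positions 3 and 9 hold 23 and 8; after swapping, the array is [25, 3, 8, 26, 9, 13, 33, 16, 23].
Count, for each position, how many later elements it exceeds:
25 → 3, 8, 9, 13, 16, 23 → 6
3 → none → 0
8 → none → 0
26 → 9, 13, 16, 23 → 4
9 → none → 0
13 → none → 0
33 → 16, 23 → 2
16 → none → 0
23 → none → 0
Sum: 6 + 0 + 0 + 4 + 0 + 0 + 2 + 0 + 0 = 12

12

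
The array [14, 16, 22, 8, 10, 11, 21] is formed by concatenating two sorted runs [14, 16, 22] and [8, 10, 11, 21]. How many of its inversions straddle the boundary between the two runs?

10 split inversions

Take each right-half value and tally the left-half values above it:
r = 8: 14, 16, 22 → 3
r = 10: 14, 16, 22 → 3
r = 11: 14, 16, 22 → 3
r = 21: 22 → 1
Cross-inversions: 3 + 3 + 3 + 1 = 10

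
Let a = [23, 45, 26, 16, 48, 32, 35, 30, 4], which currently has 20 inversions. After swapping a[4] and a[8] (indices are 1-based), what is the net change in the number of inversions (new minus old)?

+1

Positions 4 and 8 hold 16 and 30; after swapping, the array is [23, 45, 26, 30, 48, 32, 35, 16, 4].
Sweep left to right; for each value list the smaller values that follow it:
23: 2
45: 6
26: 2
30: 2
48: 4
32: 2
35: 2
16: 1
4: 0
Sum: 2 + 6 + 2 + 2 + 4 + 2 + 2 + 1 + 0 = 21
Change: 21 − 20 = +1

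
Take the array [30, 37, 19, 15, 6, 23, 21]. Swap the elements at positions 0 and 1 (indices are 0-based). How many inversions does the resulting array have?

Positions 0 and 1 hold 30 and 37; after swapping, the array is [37, 30, 19, 15, 6, 23, 21].
Sweep left to right; for each value list the smaller values that follow it:
37: 6
30: 5
19: 2
15: 1
6: 0
23: 1
21: 0
Sum: 6 + 5 + 2 + 1 + 0 + 1 + 0 = 15

Inversions: 15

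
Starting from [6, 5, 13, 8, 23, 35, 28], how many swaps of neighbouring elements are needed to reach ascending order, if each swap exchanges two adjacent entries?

3 adjacent swaps

The minimum number of adjacent swaps to sort an array equals its inversion count, since every such swap removes exactly one inversion.
Count inversions — for each element, later elements that are smaller:
6: 5 → 1
5: none → 0
13: 8 → 1
8: none → 0
23: none → 0
35: 28 → 1
28: none → 0
Total inversions: 1 + 0 + 1 + 0 + 0 + 1 + 0 = 3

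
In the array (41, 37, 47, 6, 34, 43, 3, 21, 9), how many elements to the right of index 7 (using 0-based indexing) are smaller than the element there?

1 such element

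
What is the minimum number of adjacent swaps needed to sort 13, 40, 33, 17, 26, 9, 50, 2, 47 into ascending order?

There are 18 adjacent swaps.

The minimum number of adjacent swaps to sort an array equals its inversion count, since every such swap removes exactly one inversion.
Count inversions — for each element, later elements that are smaller:
13: 9, 2 → 2
40: 33, 17, 26, 9, 2 → 5
33: 17, 26, 9, 2 → 4
17: 9, 2 → 2
26: 9, 2 → 2
9: 2 → 1
50: 2, 47 → 2
2: none → 0
47: none → 0
Total inversions: 2 + 5 + 4 + 2 + 2 + 1 + 2 + 0 + 0 = 18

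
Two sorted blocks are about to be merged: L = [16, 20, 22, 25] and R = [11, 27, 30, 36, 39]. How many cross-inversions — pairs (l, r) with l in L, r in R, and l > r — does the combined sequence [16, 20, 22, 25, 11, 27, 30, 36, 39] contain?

4 split inversions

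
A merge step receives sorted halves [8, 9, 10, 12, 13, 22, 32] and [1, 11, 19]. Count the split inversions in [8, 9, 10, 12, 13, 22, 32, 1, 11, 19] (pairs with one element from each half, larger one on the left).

For each element r of the right run, count left-run elements greater than r:
r = 1: 8, 9, 10, 12, 13, 22, 32 → 7
r = 11: 12, 13, 22, 32 → 4
r = 19: 22, 32 → 2
Cross-inversions: 7 + 4 + 2 = 13

13 cross-inversions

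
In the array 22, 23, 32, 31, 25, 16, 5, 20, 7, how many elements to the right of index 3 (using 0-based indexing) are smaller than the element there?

5

The element at index 3 is 31.
Elements after it: 25, 16, 5, 20, 7
Those smaller than 31: 25, 16, 5, 20, 7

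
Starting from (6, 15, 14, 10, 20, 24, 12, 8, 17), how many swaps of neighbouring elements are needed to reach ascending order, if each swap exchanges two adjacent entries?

15

Each adjacent swap fixes exactly one inversion, so the minimum swap count equals the number of inversions.
Count inversions — for each element, later elements that are smaller:
6: none → 0
15: 14, 10, 12, 8 → 4
14: 10, 12, 8 → 3
10: 8 → 1
20: 12, 8, 17 → 3
24: 12, 8, 17 → 3
12: 8 → 1
8: none → 0
17: none → 0
Total inversions: 0 + 4 + 3 + 1 + 3 + 3 + 1 + 0 + 0 = 15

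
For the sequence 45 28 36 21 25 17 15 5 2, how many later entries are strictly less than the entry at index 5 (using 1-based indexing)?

4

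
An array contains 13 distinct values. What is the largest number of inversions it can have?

78

A reversed (strictly descending) arrangement makes every pair an inversion, giving C(13, 2) inversions.
C(13, 2) = 13·12/2 = 78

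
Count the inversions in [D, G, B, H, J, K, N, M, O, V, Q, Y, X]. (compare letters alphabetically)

Count, for each position, how many later elements it exceeds:
D → B → 1
G → B → 1
B → none → 0
H → none → 0
J → none → 0
K → none → 0
N → M → 1
M → none → 0
O → none → 0
V → Q → 1
Q → none → 0
Y → X → 1
X → none → 0
Sum: 1 + 1 + 0 + 0 + 0 + 0 + 1 + 0 + 0 + 1 + 0 + 1 + 0 = 5

5 out-of-order pairs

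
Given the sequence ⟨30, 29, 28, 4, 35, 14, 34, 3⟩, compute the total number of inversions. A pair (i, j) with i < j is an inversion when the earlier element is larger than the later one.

18

Element-by-element contributions:
30 → 29, 28, 4, 14, 3 → 5
29 → 28, 4, 14, 3 → 4
28 → 4, 14, 3 → 3
4 → 3 → 1
35 → 14, 34, 3 → 3
14 → 3 → 1
34 → 3 → 1
3 → none → 0
Sum: 5 + 4 + 3 + 1 + 3 + 1 + 1 + 0 = 18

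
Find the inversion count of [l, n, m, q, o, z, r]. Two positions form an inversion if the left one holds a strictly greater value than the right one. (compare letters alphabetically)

For each element, count later entries that are smaller:
l → none → 0
n → m → 1
m → none → 0
q → o → 1
o → none → 0
z → r → 1
r → none → 0
Sum: 0 + 1 + 0 + 1 + 0 + 1 + 0 = 3

3 out-of-order pairs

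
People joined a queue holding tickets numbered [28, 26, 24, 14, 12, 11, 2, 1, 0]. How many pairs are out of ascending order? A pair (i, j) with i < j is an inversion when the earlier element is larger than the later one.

Element-by-element contributions:
28: 8
26: 7
24: 6
14: 5
12: 4
11: 3
2: 2
1: 1
0: 0
Sum: 8 + 7 + 6 + 5 + 4 + 3 + 2 + 1 + 0 = 36

36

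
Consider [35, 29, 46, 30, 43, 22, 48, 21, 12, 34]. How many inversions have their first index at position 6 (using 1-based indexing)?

The element at index 6 is 22.
Elements after it: 48, 21, 12, 34
Those smaller than 22: 21, 12

2 such elements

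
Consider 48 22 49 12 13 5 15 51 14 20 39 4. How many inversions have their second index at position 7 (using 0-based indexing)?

The element at index 7 is 51.
Elements before it: 48, 22, 49, 12, 13, 5, 15
None of them are larger than 51.

0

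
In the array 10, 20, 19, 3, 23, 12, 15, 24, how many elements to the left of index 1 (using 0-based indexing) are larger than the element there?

0

The element at index 1 is 20.
Elements before it: 10
None of them are larger than 20.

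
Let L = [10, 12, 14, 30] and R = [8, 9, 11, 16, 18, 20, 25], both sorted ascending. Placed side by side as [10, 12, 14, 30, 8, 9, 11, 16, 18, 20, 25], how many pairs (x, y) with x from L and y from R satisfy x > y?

Count, for every r in R, how many entries of L exceed r:
r = 8: 10, 12, 14, 30 → 4
r = 9: 10, 12, 14, 30 → 4
r = 11: 12, 14, 30 → 3
r = 16: 30 → 1
r = 18: 30 → 1
r = 20: 30 → 1
r = 25: 30 → 1
Cross-inversions: 4 + 4 + 3 + 1 + 1 + 1 + 1 = 15

There are 15 split inversions.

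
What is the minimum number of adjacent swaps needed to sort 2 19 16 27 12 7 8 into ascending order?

12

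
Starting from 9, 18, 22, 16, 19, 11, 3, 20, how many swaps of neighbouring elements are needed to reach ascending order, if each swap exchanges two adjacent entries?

Minimum adjacent swaps = number of inversions (each swap of adjacent out-of-order elements removes one inversion and no swap can remove more).
Count inversions — for each element, later elements that are smaller:
9: 3 → 1
18: 16, 11, 3 → 3
22: 16, 19, 11, 3, 20 → 5
16: 11, 3 → 2
19: 11, 3 → 2
11: 3 → 1
3: none → 0
20: none → 0
Total inversions: 1 + 3 + 5 + 2 + 2 + 1 + 0 + 0 = 14

There are 14 swaps.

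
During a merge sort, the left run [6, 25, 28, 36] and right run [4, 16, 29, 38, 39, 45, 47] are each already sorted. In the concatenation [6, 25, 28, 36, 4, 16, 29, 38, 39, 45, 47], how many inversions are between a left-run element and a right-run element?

For each element r of the right run, count left-run elements greater than r:
r = 4: 6, 25, 28, 36 → 4
r = 16: 25, 28, 36 → 3
r = 29: 36 → 1
r = 38: none → 0
r = 39: none → 0
r = 45: none → 0
r = 47: none → 0
Cross-inversions: 4 + 3 + 1 + 0 + 0 + 0 + 0 = 8

8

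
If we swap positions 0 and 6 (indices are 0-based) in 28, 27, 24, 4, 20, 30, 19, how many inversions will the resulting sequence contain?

7

Positions 0 and 6 hold 28 and 19; after swapping, the array is [19, 27, 24, 4, 20, 30, 28].
Element-by-element contributions:
19: 1
27: 3
24: 2
4: 0
20: 0
30: 1
28: 0
Sum: 1 + 3 + 2 + 0 + 0 + 1 + 0 = 7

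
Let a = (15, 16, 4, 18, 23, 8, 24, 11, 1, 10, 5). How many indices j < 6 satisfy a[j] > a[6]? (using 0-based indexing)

The element at index 6 is 24.
Elements before it: 15, 16, 4, 18, 23, 8
None of them are larger than 24.

0 such elements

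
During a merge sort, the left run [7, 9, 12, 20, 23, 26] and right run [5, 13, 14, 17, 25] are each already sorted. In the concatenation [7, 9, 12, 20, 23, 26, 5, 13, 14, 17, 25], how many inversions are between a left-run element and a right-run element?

16 cross-inversions

Count, for every r in R, how many entries of L exceed r:
r = 5: 7, 9, 12, 20, 23, 26 → 6
r = 13: 20, 23, 26 → 3
r = 14: 20, 23, 26 → 3
r = 17: 20, 23, 26 → 3
r = 25: 26 → 1
Cross-inversions: 6 + 3 + 3 + 3 + 1 = 16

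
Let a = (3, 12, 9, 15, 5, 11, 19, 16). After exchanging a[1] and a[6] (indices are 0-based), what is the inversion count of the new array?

10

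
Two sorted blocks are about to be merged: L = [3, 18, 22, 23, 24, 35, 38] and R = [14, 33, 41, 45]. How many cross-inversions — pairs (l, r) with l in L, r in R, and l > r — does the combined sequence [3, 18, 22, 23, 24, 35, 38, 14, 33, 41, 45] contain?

Count, for every r in R, how many entries of L exceed r:
r = 14: 18, 22, 23, 24, 35, 38 → 6
r = 33: 35, 38 → 2
r = 41: none → 0
r = 45: none → 0
Cross-inversions: 6 + 2 + 0 + 0 = 8

8 split inversions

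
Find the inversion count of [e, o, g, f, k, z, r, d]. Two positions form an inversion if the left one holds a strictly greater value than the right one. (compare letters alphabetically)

12 out-of-order pairs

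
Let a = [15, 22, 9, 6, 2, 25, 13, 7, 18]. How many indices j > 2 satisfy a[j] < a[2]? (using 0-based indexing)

The element at index 2 is 9.
Elements after it: 6, 2, 25, 13, 7, 18
Those smaller than 9: 6, 2, 7

3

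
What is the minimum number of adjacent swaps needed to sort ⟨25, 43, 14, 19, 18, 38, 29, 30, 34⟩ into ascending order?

The minimum number of adjacent swaps to sort an array equals its inversion count, since every such swap removes exactly one inversion.
Count inversions — for each element, later elements that are smaller:
25: 14, 19, 18 → 3
43: 14, 19, 18, 38, 29, 30, 34 → 7
14: none → 0
19: 18 → 1
18: none → 0
38: 29, 30, 34 → 3
29: none → 0
30: none → 0
34: none → 0
Total inversions: 3 + 7 + 0 + 1 + 0 + 3 + 0 + 0 + 0 = 14

There are 14 adjacent swaps.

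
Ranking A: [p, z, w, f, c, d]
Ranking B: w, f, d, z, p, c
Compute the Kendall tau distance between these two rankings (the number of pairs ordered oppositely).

8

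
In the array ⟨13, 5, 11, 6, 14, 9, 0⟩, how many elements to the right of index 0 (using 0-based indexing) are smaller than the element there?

5 such elements

The element at index 0 is 13.
Elements after it: 5, 11, 6, 14, 9, 0
Those smaller than 13: 5, 11, 6, 9, 0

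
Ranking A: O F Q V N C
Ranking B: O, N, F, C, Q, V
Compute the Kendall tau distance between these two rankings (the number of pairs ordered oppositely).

Assign each item its position (1..6) in the first ordering, then rewrite the second ordering as that position sequence:
positions: O→1, F→2, Q→3, V→4, N→5, C→6
second ordering as positions: [1, 5, 2, 6, 3, 4]
Discordant pairs = inversions in this position sequence.
1: 0
5: 2, 3, 4 → 3
2: 0
6: 3, 4 → 2
3: 0
4: 0
Total: 0 + 3 + 0 + 2 + 0 + 0 = 5

5 discordant pairs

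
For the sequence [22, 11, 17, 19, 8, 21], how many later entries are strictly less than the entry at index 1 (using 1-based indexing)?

The element at index 1 is 22.
Elements after it: 11, 17, 19, 8, 21
Those smaller than 22: 11, 17, 19, 8, 21

5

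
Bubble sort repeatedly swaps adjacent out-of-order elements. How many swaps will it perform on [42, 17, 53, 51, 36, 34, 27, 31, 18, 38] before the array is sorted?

29

Minimum adjacent swaps = number of inversions (each swap of adjacent out-of-order elements removes one inversion and no swap can remove more).
Count inversions — for each element, later elements that are smaller:
42: 17, 36, 34, 27, 31, 18, 38 → 7
17: none → 0
53: 51, 36, 34, 27, 31, 18, 38 → 7
51: 36, 34, 27, 31, 18, 38 → 6
36: 34, 27, 31, 18 → 4
34: 27, 31, 18 → 3
27: 18 → 1
31: 18 → 1
18: none → 0
38: none → 0
Total inversions: 7 + 0 + 7 + 6 + 4 + 3 + 1 + 1 + 0 + 0 = 29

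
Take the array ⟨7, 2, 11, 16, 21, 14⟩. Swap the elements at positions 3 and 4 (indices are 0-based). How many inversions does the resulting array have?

4

Positions 3 and 4 hold 16 and 21; after swapping, the array is [7, 2, 11, 21, 16, 14].
Sweep left to right; for each value list the smaller values that follow it:
7: 1
2: 0
11: 0
21: 2
16: 1
14: 0
Sum: 1 + 0 + 0 + 2 + 1 + 0 = 4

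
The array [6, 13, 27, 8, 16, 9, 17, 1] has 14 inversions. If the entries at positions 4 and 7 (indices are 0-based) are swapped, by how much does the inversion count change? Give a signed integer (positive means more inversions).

-3

Positions 4 and 7 hold 16 and 1; after swapping, the array is [6, 13, 27, 8, 1, 9, 17, 16].
Count, for each position, how many later elements it exceeds:
6: 1
13: 3
27: 5
8: 1
1: 0
9: 0
17: 1
16: 0
Sum: 1 + 3 + 5 + 1 + 0 + 0 + 1 + 0 = 11
Change: 11 − 14 = -3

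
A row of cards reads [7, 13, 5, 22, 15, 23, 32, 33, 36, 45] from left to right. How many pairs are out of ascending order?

Count, for each position, how many later elements it exceeds:
7: 1
13: 1
5: 0
22: 1
15: 0
23: 0
32: 0
33: 0
36: 0
45: 0
Sum: 1 + 1 + 0 + 1 + 0 + 0 + 0 + 0 + 0 + 0 = 3

3 out-of-order pairs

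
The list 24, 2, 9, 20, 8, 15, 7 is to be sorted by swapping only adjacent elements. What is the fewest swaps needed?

The minimum number of adjacent swaps to sort an array equals its inversion count, since every such swap removes exactly one inversion.
Count inversions — for each element, later elements that are smaller:
24: 2, 9, 20, 8, 15, 7 → 6
2: none → 0
9: 8, 7 → 2
20: 8, 15, 7 → 3
8: 7 → 1
15: 7 → 1
7: none → 0
Total inversions: 6 + 0 + 2 + 3 + 1 + 1 + 0 = 13

13 swaps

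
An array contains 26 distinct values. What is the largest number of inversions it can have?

325 inversions

The maximum occurs when the array is in strictly decreasing order: every one of the C(26, 2) pairs is inverted.
C(26, 2) = 26·25/2 = 325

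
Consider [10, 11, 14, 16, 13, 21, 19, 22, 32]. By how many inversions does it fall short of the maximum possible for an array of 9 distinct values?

33

Maximum inversions for 9 distinct elements is C(9, 2) = 9·8/2 = 36.
Current inversions — for each element, count later smaller elements:
10: 0
11: 0
14: 1
16: 1
13: 0
21: 1
19: 0
22: 0
32: 0
Current total: 0 + 0 + 1 + 1 + 0 + 1 + 0 + 0 + 0 = 3
Shortfall: 36 − 3 = 33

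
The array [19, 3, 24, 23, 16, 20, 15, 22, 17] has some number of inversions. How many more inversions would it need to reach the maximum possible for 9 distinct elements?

17 inversions short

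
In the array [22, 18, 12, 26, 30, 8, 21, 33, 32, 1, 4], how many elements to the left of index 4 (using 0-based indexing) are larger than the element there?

0 such elements

The element at index 4 is 30.
Elements before it: 22, 18, 12, 26
None of them are larger than 30.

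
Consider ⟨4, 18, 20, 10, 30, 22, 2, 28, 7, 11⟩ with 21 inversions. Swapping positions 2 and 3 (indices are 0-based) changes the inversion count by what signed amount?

-1

Positions 2 and 3 hold 20 and 10; after swapping, the array is [4, 18, 10, 20, 30, 22, 2, 28, 7, 11].
Sweep left to right; for each value list the smaller values that follow it:
4 → 2 → 1
18 → 10, 2, 7, 11 → 4
10 → 2, 7 → 2
20 → 2, 7, 11 → 3
30 → 22, 2, 28, 7, 11 → 5
22 → 2, 7, 11 → 3
2 → none → 0
28 → 7, 11 → 2
7 → none → 0
11 → none → 0
Sum: 1 + 4 + 2 + 3 + 5 + 3 + 0 + 2 + 0 + 0 = 20
Change: 20 − 21 = -1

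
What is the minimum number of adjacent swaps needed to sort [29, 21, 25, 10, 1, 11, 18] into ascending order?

15 adjacent swaps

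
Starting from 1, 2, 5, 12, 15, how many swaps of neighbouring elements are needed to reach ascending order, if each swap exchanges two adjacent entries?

Each adjacent swap fixes exactly one inversion, so the minimum swap count equals the number of inversions.
Count inversions — for each element, later elements that are smaller:
1: none → 0
2: none → 0
5: none → 0
12: none → 0
15: none → 0
Total inversions: 0 + 0 + 0 + 0 + 0 = 0

There are 0 adjacent swaps.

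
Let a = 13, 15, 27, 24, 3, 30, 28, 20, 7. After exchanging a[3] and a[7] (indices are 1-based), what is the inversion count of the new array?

Positions 3 and 7 hold 27 and 28; after swapping, the array is [13, 15, 28, 24, 3, 30, 27, 20, 7].
Count, for each position, how many later elements it exceeds:
13: 2
15: 2
28: 5
24: 3
3: 0
30: 3
27: 2
20: 1
7: 0
Sum: 2 + 2 + 5 + 3 + 0 + 3 + 2 + 1 + 0 = 18

There are 18 inversions.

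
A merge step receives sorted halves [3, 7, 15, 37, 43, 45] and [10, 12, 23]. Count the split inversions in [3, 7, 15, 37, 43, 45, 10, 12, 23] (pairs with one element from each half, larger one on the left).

For each element r of the right run, count left-run elements greater than r:
r = 10: 15, 37, 43, 45 → 4
r = 12: 15, 37, 43, 45 → 4
r = 23: 37, 43, 45 → 3
Cross-inversions: 4 + 4 + 3 = 11

11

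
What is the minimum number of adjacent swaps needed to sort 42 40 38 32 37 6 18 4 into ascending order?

26 swaps

The minimum number of adjacent swaps to sort an array equals its inversion count, since every such swap removes exactly one inversion.
Count inversions — for each element, later elements that are smaller:
42: 40, 38, 32, 37, 6, 18, 4 → 7
40: 38, 32, 37, 6, 18, 4 → 6
38: 32, 37, 6, 18, 4 → 5
32: 6, 18, 4 → 3
37: 6, 18, 4 → 3
6: 4 → 1
18: 4 → 1
4: none → 0
Total inversions: 7 + 6 + 5 + 3 + 3 + 1 + 1 + 0 = 26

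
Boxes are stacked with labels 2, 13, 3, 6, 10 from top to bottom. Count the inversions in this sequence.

3 inversions

Listing every pair i<j with a[i]>a[j] (using 1-based positions):
(2,3): 13 > 3
(2,4): 13 > 6
(2,5): 13 > 10
That's 3 pairs.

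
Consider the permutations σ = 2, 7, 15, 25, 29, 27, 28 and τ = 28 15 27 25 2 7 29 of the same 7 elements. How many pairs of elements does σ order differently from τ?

14 discordant pairs

Assign each item its position (1..7) in the first ordering, then rewrite the second ordering as that position sequence:
positions: 2→1, 7→2, 15→3, 25→4, 29→5, 27→6, 28→7
second ordering as positions: [7, 3, 6, 4, 1, 2, 5]
Discordant pairs = inversions in this position sequence.
7: 3, 6, 4, 1, 2, 5 → 6
3: 1, 2 → 2
6: 4, 1, 2, 5 → 4
4: 1, 2 → 2
1: 0
2: 0
5: 0
Total: 6 + 2 + 4 + 2 + 0 + 0 + 0 = 14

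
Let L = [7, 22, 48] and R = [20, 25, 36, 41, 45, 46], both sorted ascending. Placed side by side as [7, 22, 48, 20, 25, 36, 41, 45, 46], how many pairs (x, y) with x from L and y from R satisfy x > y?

7 split inversions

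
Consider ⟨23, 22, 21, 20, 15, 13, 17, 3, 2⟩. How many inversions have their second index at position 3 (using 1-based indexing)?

2 such elements

The element at index 3 is 21.
Elements before it: 23, 22
Those larger than 21: 23, 22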